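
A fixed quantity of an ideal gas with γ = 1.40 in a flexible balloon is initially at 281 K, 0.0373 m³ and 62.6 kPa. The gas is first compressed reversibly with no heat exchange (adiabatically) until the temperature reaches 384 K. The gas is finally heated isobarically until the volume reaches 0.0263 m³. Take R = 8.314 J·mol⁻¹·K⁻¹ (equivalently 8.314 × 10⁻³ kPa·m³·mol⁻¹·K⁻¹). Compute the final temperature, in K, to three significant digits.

Reversible adiabatic, γ = 1.40: P₂ = P₁·(T₂/T₁)^(γ/(γ−1)) = 186.8 kPa; V₂ = V₁·(T₁/T₂)^(1/(γ−1)) = 0.01709 m³.
P constant ⇒ V ∝ T: P₃ = P₂; T₃ = T₂·(V₃/V₂) = 591.1 K.

T₃ ≈ 591 K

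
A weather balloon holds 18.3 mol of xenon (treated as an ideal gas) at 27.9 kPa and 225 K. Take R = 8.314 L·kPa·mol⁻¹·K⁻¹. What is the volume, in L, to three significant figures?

V ≈ 1.23e+03 L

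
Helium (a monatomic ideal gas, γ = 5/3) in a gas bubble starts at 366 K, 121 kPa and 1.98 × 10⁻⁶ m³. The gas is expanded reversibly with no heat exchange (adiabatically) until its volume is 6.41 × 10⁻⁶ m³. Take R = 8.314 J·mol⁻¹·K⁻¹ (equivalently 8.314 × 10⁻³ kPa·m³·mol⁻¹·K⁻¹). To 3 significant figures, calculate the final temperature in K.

T₂ ≈ 167 K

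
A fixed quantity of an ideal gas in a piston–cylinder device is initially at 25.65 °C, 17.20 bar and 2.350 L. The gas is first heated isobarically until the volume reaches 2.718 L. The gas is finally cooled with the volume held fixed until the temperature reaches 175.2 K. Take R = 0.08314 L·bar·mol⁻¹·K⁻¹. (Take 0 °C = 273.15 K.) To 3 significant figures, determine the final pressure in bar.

P₃ ≈ 8.72 bar

Convert: T₁ = 298.8 K.
Isobaric, so V/T is constant: P₂ = P₁; T₂ = T₁·(V₂/V₁) = 345.6 K.
V constant ⇒ P ∝ T: V₃ = V₂; P₃ = P₂·(T₃/T₂) = 8.720 bar.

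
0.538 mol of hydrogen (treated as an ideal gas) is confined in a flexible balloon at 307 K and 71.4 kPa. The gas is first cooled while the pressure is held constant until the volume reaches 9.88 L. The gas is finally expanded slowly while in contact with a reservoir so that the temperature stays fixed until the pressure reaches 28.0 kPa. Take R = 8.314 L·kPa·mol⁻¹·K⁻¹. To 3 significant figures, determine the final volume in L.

V₃ ≈ 25.2 L

From PV = nRT: V₁ = nRT₁/P₁ = 19.23 L.
P constant ⇒ V ∝ T: P₂ = P₁; T₂ = T₁·(V₂/V₁) = 157.7 K.
T constant ⇒ Boyle's law P V = const: T₃ = T₂; V₃ = V₂·(P₂/P₃) = 25.19 L.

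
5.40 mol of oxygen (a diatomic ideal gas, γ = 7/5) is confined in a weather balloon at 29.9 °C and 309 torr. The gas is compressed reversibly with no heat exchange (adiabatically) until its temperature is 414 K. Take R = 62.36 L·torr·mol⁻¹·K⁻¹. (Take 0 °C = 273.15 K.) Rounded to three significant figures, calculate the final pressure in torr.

Convert: T₁ = 303.0 K.
From PV = nRT: V₁ = nRT₁/P₁ = 330.3 L.
Reversible adiabatic, γ = 7/5: P₂ = P₁·(T₂/T₁)^(γ/(γ−1)) = 920.8 torr; V₂ = V₁·(T₁/T₂)^(1/(γ−1)) = 151.4 L.

P₂ ≈ 921 torr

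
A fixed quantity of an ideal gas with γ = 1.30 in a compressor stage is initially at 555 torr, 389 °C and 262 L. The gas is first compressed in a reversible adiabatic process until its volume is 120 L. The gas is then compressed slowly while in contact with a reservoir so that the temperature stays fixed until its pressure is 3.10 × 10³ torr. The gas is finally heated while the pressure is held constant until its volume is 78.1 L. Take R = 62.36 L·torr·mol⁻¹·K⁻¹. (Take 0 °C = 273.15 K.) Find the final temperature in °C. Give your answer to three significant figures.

T₄ ≈ 829 °C

Convert: T₁ = 662.1 K.
Adiabatic (γ = 1.30), T V^(γ−1) and P V^γ constant: T₂ = T₁·(V₁/V₂)^(γ−1) = 836.9 K; P₂ = P₁·(V₁/V₂)^γ = 1532 torr.
Isothermal, so P V is constant: T₃ = T₂; V₃ = V₂·(P₂/P₃) = 59.29 L.
Isobaric, so V/T is constant: P₄ = P₃; T₄ = T₃·(V₄/V₃) = 1102 K.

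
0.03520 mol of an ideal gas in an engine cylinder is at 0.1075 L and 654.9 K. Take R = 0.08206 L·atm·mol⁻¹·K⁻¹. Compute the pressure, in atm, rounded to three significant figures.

P ≈ 17.6 atm

PV = nRT ⇒ P = nRT/V = (0.03520 × 0.08206 × 654.9) / 0.1075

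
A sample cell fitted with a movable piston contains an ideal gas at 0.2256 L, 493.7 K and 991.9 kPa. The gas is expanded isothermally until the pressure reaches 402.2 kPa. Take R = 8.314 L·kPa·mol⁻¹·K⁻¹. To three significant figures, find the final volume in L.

V₂ ≈ 0.556 L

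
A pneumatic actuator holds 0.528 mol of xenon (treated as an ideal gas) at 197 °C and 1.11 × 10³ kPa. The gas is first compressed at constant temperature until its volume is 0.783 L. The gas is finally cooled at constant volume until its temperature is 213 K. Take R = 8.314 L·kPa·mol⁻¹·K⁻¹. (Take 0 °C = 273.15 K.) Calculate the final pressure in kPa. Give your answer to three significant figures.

Convert: T₁ = 470.1 K.
From PV = nRT: V₁ = nRT₁/P₁ = 1.859 L.
T constant ⇒ Boyle's law P V = const: T₂ = T₁; P₂ = P₁·(V₁/V₂) = 2636 kPa.
Isochoric, so P/T is constant: V₃ = V₂; P₃ = P₂·(T₃/T₂) = 1194 kPa.

P₃ ≈ 1.19e+03 kPa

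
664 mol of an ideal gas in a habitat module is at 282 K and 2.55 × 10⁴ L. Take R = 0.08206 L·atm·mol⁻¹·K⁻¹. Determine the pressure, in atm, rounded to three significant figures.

PV = nRT ⇒ P = nRT/V = (664 × 0.08206 × 282) / 2.55e+04

P ≈ 0.603 atm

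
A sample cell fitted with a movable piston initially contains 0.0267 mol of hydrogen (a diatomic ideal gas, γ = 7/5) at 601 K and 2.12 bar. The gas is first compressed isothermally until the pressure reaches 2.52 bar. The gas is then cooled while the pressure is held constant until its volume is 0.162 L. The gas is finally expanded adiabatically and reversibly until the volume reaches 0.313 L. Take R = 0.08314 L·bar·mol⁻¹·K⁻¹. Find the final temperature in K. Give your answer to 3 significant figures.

T₄ ≈ 141 K

From PV = nRT: V₁ = nRT₁/P₁ = 0.6293 L.
Isothermal, so P V is constant: T₂ = T₁; V₂ = V₁·(P₁/P₂) = 0.5294 L.
P constant ⇒ V ∝ T: P₃ = P₂; T₃ = T₂·(V₃/V₂) = 183.9 K.
Reversible adiabatic, γ = 7/5: T₄ = T₃·(V₃/V₄)^(γ−1) = 141.3 K; P₄ = P₃·(V₃/V₄)^γ = 1.002 bar.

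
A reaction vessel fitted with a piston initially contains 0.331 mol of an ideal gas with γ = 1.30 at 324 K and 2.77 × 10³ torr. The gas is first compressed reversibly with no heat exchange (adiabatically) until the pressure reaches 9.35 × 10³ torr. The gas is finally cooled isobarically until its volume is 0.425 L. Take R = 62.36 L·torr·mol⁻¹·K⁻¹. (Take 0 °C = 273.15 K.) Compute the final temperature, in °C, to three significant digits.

From PV = nRT: V₁ = nRT₁/P₁ = 2.414 L.
Reversible adiabatic, γ = 1.30: T₂ = T₁·(P₂/P₁)^((γ−1)/γ) = 429.0 K; V₂ = V₁·(P₁/P₂)^(1/γ) = 0.9471 L.
Isobaric, so V/T is constant: P₃ = P₂; T₃ = T₂·(V₃/V₂) = 192.5 K.

T₃ ≈ -80.6 °C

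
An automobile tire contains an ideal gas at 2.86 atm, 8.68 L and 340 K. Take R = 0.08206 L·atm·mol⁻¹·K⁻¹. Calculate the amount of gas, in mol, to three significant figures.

PV = nRT ⇒ n = PV/(RT) = (2.86 × 8.68) / (0.08206 × 340)

n ≈ 0.890 mol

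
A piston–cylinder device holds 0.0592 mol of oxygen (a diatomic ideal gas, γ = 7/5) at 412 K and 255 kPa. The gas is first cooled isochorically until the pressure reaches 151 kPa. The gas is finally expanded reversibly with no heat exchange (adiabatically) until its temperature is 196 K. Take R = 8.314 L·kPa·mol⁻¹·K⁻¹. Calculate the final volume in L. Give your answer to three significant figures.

V₃ ≈ 1.37 L

From PV = nRT: V₁ = nRT₁/P₁ = 0.7952 L.
V constant ⇒ P ∝ T: V₂ = V₁; T₂ = T₁·(P₂/P₁) = 244.0 K.
Adiabatic (γ = 7/5), T V^(γ−1) and P V^γ constant: P₃ = P₂·(T₃/T₂)^(γ/(γ−1)) = 70.18 kPa; V₃ = V₂·(T₂/T₃)^(1/(γ−1)) = 1.375 L.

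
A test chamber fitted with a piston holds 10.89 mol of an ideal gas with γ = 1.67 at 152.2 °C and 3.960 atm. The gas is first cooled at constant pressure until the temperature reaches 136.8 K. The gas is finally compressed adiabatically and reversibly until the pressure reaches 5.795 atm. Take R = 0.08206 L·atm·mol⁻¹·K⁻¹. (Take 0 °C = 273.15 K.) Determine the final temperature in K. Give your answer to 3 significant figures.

T₃ ≈ 159 K

Convert: T₁ = 425.3 K.
From PV = nRT: V₁ = nRT₁/P₁ = 95.99 L.
P constant ⇒ V ∝ T: P₂ = P₁; V₂ = V₁·(T₂/T₁) = 30.87 L.
Adiabatic (γ = 1.67), T V^(γ−1) and P V^γ constant: T₃ = T₂·(P₃/P₂)^((γ−1)/γ) = 159.4 K; V₃ = V₂·(P₂/P₃)^(1/γ) = 24.58 L.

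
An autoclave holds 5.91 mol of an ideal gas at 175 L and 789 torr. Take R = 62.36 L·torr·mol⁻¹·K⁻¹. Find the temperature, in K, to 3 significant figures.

PV = nRT ⇒ T = PV/(nR) = (789 × 175) / (5.91 × 62.36)

T ≈ 375 K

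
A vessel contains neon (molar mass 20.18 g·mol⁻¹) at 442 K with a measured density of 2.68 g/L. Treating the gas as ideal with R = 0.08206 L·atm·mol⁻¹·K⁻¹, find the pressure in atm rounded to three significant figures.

ρ = PM/(RT) ⇒ P = ρRT/M = (2.68 × 0.08206 × 442.0) / 20.18

P ≈ 4.82 atm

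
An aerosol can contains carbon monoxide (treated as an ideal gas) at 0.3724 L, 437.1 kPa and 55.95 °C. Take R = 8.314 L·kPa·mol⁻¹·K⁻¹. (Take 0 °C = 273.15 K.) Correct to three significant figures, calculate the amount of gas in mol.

n ≈ 0.0595 mol

Convert: T = 329.10 K.
PV = nRT ⇒ n = PV/(RT) = (437.1 × 0.3724) / (8.314 × 329.10)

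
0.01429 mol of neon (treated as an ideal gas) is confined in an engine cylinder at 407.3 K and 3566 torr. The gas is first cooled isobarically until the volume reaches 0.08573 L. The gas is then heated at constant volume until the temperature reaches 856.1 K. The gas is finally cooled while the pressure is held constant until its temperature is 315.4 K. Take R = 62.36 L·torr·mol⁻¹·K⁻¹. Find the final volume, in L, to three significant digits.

From PV = nRT: V₁ = nRT₁/P₁ = 0.1018 L.
Isobaric, so V/T is constant: P₂ = P₁; T₂ = T₁·(V₂/V₁) = 343.1 K.
V constant ⇒ P ∝ T: V₃ = V₂; P₃ = P₂·(T₃/T₂) = 8899 torr.
Isobaric, so V/T is constant: P₄ = P₃; V₄ = V₃·(T₄/T₃) = 0.03158 L.

V₄ ≈ 0.0316 L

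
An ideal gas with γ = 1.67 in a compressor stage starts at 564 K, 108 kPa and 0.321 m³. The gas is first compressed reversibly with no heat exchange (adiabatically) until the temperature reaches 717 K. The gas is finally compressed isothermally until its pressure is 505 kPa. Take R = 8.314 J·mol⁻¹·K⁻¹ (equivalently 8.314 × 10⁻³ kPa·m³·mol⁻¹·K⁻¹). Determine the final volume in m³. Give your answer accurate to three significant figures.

V₃ ≈ 0.0873 m³

Adiabatic (γ = 1.67), T V^(γ−1) and P V^γ constant: P₂ = P₁·(T₂/T₁)^(γ/(γ−1)) = 196.4 kPa; V₂ = V₁·(T₁/T₂)^(1/(γ−1)) = 0.2243 m³.
T constant ⇒ Boyle's law P V = const: T₃ = T₂; V₃ = V₂·(P₂/P₃) = 0.08727 m³.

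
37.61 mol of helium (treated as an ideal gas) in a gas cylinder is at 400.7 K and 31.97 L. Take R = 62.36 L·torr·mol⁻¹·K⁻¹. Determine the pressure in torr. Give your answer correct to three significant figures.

PV = nRT ⇒ P = nRT/V = (37.61 × 62.36 × 400.7) / 31.97

P ≈ 2.94e+04 torr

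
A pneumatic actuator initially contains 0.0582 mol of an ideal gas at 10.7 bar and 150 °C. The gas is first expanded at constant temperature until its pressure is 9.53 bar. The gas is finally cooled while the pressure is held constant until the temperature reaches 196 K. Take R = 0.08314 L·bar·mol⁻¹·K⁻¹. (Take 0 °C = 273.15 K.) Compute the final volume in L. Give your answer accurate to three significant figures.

Convert: T₁ = 423.1 K.
From PV = nRT: V₁ = nRT₁/P₁ = 0.1914 L.
Isothermal, so P V is constant: T₂ = T₁; V₂ = V₁·(P₁/P₂) = 0.2148 L.
P constant ⇒ V ∝ T: P₃ = P₂; V₃ = V₂·(T₃/T₂) = 0.09952 L.

V₃ ≈ 0.0995 L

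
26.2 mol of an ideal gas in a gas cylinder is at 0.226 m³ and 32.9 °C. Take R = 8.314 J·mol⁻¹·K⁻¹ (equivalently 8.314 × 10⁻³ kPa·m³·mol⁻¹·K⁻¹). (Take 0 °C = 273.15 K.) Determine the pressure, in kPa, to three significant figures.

Convert: T = 306.05 K.
PV = nRT ⇒ P = nRT/V = (26.2 × 8.314 × 10⁻³ × 306.05) / 0.226

P ≈ 295 kPa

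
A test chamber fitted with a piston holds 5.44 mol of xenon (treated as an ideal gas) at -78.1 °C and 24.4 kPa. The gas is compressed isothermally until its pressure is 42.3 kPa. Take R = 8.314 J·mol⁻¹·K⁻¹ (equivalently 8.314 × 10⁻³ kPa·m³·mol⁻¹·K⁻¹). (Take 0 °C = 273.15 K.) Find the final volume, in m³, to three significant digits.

V₂ ≈ 0.209 m³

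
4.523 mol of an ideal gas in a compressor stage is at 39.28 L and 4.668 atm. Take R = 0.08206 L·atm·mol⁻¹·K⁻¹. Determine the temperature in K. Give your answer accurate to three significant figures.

T ≈ 494 K

PV = nRT ⇒ T = PV/(nR) = (4.668 × 39.28) / (4.523 × 0.08206)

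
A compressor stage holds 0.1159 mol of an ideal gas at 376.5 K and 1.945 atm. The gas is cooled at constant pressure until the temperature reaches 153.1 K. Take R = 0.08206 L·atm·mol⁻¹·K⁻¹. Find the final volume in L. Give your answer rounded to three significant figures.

V₂ ≈ 0.749 L

From PV = nRT: V₁ = nRT₁/P₁ = 1.841 L.
Isobaric, so V/T is constant: P₂ = P₁; V₂ = V₁·(T₂/T₁) = 0.7486 L.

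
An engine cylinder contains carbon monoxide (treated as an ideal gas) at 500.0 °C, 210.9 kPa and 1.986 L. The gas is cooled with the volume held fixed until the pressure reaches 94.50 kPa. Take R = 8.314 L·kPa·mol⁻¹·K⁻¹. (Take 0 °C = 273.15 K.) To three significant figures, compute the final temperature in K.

Convert: T₁ = 773.1 K.
Isochoric, so P/T is constant: V₂ = V₁; T₂ = T₁·(P₂/P₁) = 346.4 K.

T₂ ≈ 346 K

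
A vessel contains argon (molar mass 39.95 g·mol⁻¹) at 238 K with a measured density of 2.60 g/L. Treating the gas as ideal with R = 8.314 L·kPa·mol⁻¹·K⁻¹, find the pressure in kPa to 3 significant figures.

P ≈ 129 kPa

ρ = PM/(RT) ⇒ P = ρRT/M = (2.60 × 8.314 × 238.0) / 39.95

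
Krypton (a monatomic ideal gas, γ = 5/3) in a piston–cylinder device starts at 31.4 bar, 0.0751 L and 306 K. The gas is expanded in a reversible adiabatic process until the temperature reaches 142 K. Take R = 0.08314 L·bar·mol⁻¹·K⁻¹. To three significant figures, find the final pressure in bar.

Reversible adiabatic, γ = 5/3: P₂ = P₁·(T₂/T₁)^(γ/(γ−1)) = 4.606 bar; V₂ = V₁·(T₁/T₂)^(1/(γ−1)) = 0.2376 L.

P₂ ≈ 4.61 bar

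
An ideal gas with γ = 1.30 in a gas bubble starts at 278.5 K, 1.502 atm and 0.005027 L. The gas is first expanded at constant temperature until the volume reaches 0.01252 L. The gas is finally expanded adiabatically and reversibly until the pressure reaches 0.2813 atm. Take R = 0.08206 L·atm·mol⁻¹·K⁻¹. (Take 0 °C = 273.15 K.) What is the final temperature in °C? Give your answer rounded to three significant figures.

T constant ⇒ Boyle's law P V = const: T₂ = T₁; P₂ = P₁·(V₁/V₂) = 0.6031 atm.
Adiabatic (γ = 1.30), T V^(γ−1) and P V^γ constant: T₃ = T₂·(P₃/P₂)^((γ−1)/γ) = 233.6 K; V₃ = V₂·(P₂/P₃)^(1/γ) = 0.02251 L.

T₃ ≈ -39.6 °C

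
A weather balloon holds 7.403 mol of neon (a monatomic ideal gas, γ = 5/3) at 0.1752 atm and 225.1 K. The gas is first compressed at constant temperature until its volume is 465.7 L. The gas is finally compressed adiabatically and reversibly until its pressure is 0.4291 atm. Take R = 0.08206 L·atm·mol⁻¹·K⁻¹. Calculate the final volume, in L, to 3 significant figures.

V₃ ≈ 371 L

From PV = nRT: V₁ = nRT₁/P₁ = 780.5 L.
Isothermal, so P V is constant: T₂ = T₁; P₂ = P₁·(V₁/V₂) = 0.2936 atm.
Adiabatic (γ = 5/3), T V^(γ−1) and P V^γ constant: T₃ = T₂·(P₃/P₂)^((γ−1)/γ) = 262.0 K; V₃ = V₂·(P₂/P₃)^(1/γ) = 370.9 L.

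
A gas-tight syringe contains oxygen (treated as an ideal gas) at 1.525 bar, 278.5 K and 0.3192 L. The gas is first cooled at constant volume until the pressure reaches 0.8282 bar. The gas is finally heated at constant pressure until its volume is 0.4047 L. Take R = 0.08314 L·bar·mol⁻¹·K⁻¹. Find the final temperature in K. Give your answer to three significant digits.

T₃ ≈ 192 K

V constant ⇒ P ∝ T: V₂ = V₁; T₂ = T₁·(P₂/P₁) = 151.2 K.
Isobaric, so V/T is constant: P₃ = P₂; T₃ = T₂·(V₃/V₂) = 191.8 K.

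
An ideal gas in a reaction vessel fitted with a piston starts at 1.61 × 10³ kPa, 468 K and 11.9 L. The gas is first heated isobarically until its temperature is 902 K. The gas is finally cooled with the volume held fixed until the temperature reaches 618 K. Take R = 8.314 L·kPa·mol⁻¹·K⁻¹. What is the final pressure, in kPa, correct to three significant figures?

Isobaric, so V/T is constant: P₂ = P₁; V₂ = V₁·(T₂/T₁) = 22.94 L.
Isochoric, so P/T is constant: V₃ = V₂; P₃ = P₂·(T₃/T₂) = 1103 kPa.

P₃ ≈ 1.10e+03 kPa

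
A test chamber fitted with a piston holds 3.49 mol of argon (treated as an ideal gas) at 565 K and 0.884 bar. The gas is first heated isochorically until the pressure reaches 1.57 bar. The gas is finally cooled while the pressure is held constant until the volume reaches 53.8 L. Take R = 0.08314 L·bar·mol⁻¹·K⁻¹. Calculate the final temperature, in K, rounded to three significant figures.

T₃ ≈ 291 K

From PV = nRT: V₁ = nRT₁/P₁ = 185.5 L.
V constant ⇒ P ∝ T: V₂ = V₁; T₂ = T₁·(P₂/P₁) = 1003 K.
Isobaric, so V/T is constant: P₃ = P₂; T₃ = T₂·(V₃/V₂) = 291.1 K.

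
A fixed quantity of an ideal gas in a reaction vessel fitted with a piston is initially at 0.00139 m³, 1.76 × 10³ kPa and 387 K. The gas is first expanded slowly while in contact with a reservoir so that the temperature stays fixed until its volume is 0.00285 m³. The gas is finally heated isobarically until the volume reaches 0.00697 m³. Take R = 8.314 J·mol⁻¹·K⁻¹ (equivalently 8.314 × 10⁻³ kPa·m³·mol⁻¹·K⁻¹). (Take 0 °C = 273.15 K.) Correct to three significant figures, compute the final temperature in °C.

T constant ⇒ Boyle's law P V = const: T₂ = T₁; P₂ = P₁·(V₁/V₂) = 858.4 kPa.
Isobaric, so V/T is constant: P₃ = P₂; T₃ = T₂·(V₃/V₂) = 946.5 K.

T₃ ≈ 673 °C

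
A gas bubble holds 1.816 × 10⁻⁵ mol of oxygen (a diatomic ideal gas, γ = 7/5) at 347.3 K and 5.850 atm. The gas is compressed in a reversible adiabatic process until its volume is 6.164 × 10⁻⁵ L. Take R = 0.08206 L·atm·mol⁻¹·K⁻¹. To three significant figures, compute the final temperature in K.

From PV = nRT: V₁ = nRT₁/P₁ = 8.847e-05 L.
Reversible adiabatic, γ = 7/5: T₂ = T₁·(V₁/V₂)^(γ−1) = 401.3 K; P₂ = P₁·(V₁/V₂)^γ = 9.702 atm.

T₂ ≈ 401 K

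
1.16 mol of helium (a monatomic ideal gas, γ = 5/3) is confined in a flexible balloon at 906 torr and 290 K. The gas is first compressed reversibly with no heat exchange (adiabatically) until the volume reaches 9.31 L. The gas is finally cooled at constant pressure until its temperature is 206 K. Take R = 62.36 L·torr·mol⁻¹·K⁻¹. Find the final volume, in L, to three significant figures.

From PV = nRT: V₁ = nRT₁/P₁ = 23.15 L.
Adiabatic (γ = 5/3), T V^(γ−1) and P V^γ constant: T₂ = T₁·(V₁/V₂)^(γ−1) = 532.3 K; P₂ = P₁·(V₁/V₂)^γ = 4136 torr.
Isobaric, so V/T is constant: P₃ = P₂; V₃ = V₂·(T₃/T₂) = 3.603 L.

V₃ ≈ 3.60 L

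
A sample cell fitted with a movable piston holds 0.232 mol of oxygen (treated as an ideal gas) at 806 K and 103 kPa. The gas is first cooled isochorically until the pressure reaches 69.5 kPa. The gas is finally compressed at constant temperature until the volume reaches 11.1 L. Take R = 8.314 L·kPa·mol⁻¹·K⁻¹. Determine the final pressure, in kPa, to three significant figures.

From PV = nRT: V₁ = nRT₁/P₁ = 15.09 L.
Isochoric, so P/T is constant: V₂ = V₁; T₂ = T₁·(P₂/P₁) = 543.9 K.
T constant ⇒ Boyle's law P V = const: T₃ = T₂; P₃ = P₂·(V₂/V₃) = 94.51 kPa.

P₃ ≈ 94.5 kPa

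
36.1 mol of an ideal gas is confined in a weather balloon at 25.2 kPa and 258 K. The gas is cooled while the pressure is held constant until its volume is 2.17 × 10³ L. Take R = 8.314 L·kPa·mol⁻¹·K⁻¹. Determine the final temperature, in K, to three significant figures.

From PV = nRT: V₁ = nRT₁/P₁ = 3073 L.
Isobaric, so V/T is constant: P₂ = P₁; T₂ = T₁·(V₂/V₁) = 182.2 K.

T₂ ≈ 182 K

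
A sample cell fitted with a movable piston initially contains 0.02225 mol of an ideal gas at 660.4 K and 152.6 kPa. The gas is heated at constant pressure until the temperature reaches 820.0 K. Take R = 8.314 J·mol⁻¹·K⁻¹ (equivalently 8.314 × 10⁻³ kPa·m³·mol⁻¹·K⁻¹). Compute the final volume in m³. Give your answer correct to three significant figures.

From PV = nRT: V₁ = nRT₁/P₁ = 0.0008006 m³.
P constant ⇒ V ∝ T: P₂ = P₁; V₂ = V₁·(T₂/T₁) = 0.0009940 m³.

V₂ ≈ 0.000994 m³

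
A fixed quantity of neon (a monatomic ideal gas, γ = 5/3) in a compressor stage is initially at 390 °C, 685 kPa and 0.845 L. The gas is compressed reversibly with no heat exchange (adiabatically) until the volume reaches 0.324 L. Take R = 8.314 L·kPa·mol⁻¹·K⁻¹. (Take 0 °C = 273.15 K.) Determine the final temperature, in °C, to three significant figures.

T₂ ≈ 983 °C

Convert: T₁ = 663.1 K.
Adiabatic (γ = 5/3), T V^(γ−1) and P V^γ constant: T₂ = T₁·(V₁/V₂)^(γ−1) = 1256 K; P₂ = P₁·(V₁/V₂)^γ = 3385 kPa.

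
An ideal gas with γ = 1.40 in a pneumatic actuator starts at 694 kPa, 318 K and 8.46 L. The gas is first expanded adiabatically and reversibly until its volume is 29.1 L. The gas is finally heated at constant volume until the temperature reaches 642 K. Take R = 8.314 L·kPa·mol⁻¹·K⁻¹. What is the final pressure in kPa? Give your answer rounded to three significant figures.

P₃ ≈ 407 kPa

Reversible adiabatic, γ = 1.40: T₂ = T₁·(V₁/V₂)^(γ−1) = 194.0 K; P₂ = P₁·(V₁/V₂)^γ = 123.1 kPa.
Isochoric, so P/T is constant: V₃ = V₂; P₃ = P₂·(T₃/T₂) = 407.3 kPa.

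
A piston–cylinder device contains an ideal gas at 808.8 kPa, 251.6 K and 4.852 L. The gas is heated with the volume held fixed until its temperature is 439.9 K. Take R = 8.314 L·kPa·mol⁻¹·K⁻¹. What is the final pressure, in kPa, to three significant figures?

P₂ ≈ 1.41e+03 kPa

Isochoric, so P/T is constant: V₂ = V₁; P₂ = P₁·(T₂/T₁) = 1414 kPa.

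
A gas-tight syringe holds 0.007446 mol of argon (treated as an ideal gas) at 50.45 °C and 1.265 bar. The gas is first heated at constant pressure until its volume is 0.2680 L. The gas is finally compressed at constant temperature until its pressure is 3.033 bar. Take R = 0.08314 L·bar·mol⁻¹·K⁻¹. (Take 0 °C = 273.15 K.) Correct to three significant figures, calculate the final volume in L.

V₃ ≈ 0.112 L

Convert: T₁ = 323.6 K.
From PV = nRT: V₁ = nRT₁/P₁ = 0.1584 L.
Isobaric, so V/T is constant: P₂ = P₁; T₂ = T₁·(V₂/V₁) = 547.6 K.
T constant ⇒ Boyle's law P V = const: T₃ = T₂; V₃ = V₂·(P₂/P₃) = 0.1118 L.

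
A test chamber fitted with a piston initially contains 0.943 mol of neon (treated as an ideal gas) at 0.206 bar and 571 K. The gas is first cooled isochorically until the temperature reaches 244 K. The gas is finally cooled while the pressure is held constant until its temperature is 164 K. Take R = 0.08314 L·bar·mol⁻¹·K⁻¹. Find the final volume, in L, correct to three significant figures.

From PV = nRT: V₁ = nRT₁/P₁ = 217.3 L.
V constant ⇒ P ∝ T: V₂ = V₁; P₂ = P₁·(T₂/T₁) = 0.08803 bar.
Isobaric, so V/T is constant: P₃ = P₂; V₃ = V₂·(T₃/T₂) = 146.1 L.

V₃ ≈ 146 L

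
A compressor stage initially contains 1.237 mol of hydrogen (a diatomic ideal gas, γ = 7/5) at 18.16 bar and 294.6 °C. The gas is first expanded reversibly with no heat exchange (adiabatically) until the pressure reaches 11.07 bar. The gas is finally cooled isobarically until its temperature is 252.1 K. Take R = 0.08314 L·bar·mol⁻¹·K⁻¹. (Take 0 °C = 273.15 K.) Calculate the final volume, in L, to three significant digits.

Convert: T₁ = 567.8 K.
From PV = nRT: V₁ = nRT₁/P₁ = 3.215 L.
Adiabatic (γ = 7/5), T V^(γ−1) and P V^γ constant: T₂ = T₁·(P₂/P₁)^((γ−1)/γ) = 492.9 K; V₂ = V₁·(P₁/P₂)^(1/γ) = 4.579 L.
Isobaric, so V/T is constant: P₃ = P₂; V₃ = V₂·(T₃/T₂) = 2.342 L.

V₃ ≈ 2.34 L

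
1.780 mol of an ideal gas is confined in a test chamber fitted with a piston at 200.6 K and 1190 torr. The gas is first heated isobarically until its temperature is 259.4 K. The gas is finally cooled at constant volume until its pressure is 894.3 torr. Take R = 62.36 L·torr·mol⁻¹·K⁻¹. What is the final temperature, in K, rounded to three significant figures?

From PV = nRT: V₁ = nRT₁/P₁ = 18.71 L.
Isobaric, so V/T is constant: P₂ = P₁; V₂ = V₁·(T₂/T₁) = 24.20 L.
Isochoric, so P/T is constant: V₃ = V₂; T₃ = T₂·(P₃/P₂) = 194.9 K.

T₃ ≈ 195 K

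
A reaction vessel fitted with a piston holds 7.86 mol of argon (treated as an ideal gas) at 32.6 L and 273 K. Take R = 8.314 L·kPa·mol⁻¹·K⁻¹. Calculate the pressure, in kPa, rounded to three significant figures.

P ≈ 547 kPa

PV = nRT ⇒ P = nRT/V = (7.86 × 8.314 × 273) / 32.6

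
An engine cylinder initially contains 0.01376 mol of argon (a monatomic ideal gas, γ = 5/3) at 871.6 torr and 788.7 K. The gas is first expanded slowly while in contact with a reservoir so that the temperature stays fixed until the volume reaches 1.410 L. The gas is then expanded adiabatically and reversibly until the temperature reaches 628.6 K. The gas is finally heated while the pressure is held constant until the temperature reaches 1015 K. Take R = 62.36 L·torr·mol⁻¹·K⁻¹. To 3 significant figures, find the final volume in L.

From PV = nRT: V₁ = nRT₁/P₁ = 0.7765 L.
Isothermal, so P V is constant: T₂ = T₁; P₂ = P₁·(V₁/V₂) = 480.0 torr.
Adiabatic (γ = 5/3), T V^(γ−1) and P V^γ constant: P₃ = P₂·(T₃/T₂)^(γ/(γ−1)) = 272.2 torr; V₃ = V₂·(T₂/T₃)^(1/(γ−1)) = 1.982 L.
P constant ⇒ V ∝ T: P₄ = P₃; V₄ = V₃·(T₄/T₃) = 3.200 L.

V₄ ≈ 3.20 L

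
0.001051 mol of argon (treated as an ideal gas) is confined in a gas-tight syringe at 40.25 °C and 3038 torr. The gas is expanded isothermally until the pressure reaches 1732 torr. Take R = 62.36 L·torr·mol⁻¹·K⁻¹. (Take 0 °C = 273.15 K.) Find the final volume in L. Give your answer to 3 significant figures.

Convert: T₁ = 313.4 K.
From PV = nRT: V₁ = nRT₁/P₁ = 0.006761 L.
T constant ⇒ Boyle's law P V = const: T₂ = T₁; V₂ = V₁·(P₁/P₂) = 0.01186 L.

V₂ ≈ 0.0119 L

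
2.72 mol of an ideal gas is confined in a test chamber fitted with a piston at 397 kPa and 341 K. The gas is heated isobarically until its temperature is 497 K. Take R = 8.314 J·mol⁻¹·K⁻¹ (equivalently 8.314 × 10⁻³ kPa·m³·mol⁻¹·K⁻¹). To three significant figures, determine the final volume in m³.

V₂ ≈ 0.0283 m³

From PV = nRT: V₁ = nRT₁/P₁ = 0.01942 m³.
P constant ⇒ V ∝ T: P₂ = P₁; V₂ = V₁·(T₂/T₁) = 0.02831 m³.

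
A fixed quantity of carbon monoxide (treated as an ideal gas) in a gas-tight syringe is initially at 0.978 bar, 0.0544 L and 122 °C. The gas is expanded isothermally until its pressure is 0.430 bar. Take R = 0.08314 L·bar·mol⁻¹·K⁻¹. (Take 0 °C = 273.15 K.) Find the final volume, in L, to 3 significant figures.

V₂ ≈ 0.124 L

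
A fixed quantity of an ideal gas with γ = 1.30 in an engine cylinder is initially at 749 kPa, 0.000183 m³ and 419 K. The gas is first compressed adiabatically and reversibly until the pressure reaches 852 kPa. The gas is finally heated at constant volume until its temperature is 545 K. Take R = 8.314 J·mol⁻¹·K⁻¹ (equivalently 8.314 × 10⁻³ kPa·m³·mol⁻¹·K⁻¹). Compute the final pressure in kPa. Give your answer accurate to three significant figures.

P₃ ≈ 1.08e+03 kPa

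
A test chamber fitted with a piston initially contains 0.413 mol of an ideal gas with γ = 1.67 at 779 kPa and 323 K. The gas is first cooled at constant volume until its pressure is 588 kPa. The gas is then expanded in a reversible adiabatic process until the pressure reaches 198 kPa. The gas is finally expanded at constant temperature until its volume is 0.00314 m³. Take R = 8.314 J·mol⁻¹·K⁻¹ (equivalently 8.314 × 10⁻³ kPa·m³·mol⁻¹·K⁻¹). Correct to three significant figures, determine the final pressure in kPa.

From PV = nRT: V₁ = nRT₁/P₁ = 0.001424 m³.
Isochoric, so P/T is constant: V₂ = V₁; T₂ = T₁·(P₂/P₁) = 243.8 K.
Reversible adiabatic, γ = 1.67: T₃ = T₂·(P₃/P₂)^((γ−1)/γ) = 157.5 K; V₃ = V₂·(P₂/P₃)^(1/γ) = 0.002732 m³.
Isothermal, so P V is constant: T₄ = T₃; P₄ = P₃·(V₃/V₄) = 172.3 kPa.

P₄ ≈ 172 kPa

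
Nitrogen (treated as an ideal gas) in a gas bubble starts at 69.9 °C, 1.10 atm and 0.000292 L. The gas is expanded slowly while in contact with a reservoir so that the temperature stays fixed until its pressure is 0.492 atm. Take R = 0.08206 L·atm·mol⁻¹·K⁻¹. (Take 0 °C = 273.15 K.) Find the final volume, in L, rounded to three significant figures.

Convert: T₁ = 343.0 K.
T constant ⇒ Boyle's law P V = const: T₂ = T₁; V₂ = V₁·(P₁/P₂) = 0.0006528 L.

V₂ ≈ 0.000653 L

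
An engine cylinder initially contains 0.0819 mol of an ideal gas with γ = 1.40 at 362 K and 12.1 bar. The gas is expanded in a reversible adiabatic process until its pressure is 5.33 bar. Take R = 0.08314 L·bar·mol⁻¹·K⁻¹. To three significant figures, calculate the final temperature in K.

T₂ ≈ 286 K

From PV = nRT: V₁ = nRT₁/P₁ = 0.2037 L.
Adiabatic (γ = 1.40), T V^(γ−1) and P V^γ constant: T₂ = T₁·(P₂/P₁)^((γ−1)/γ) = 286.4 K; V₂ = V₁·(P₁/P₂)^(1/γ) = 0.3659 L.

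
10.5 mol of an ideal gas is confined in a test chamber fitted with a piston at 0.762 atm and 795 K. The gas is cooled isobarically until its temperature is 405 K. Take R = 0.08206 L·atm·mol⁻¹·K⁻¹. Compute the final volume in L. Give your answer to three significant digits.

V₂ ≈ 458 L

From PV = nRT: V₁ = nRT₁/P₁ = 898.9 L.
Isobaric, so V/T is constant: P₂ = P₁; V₂ = V₁·(T₂/T₁) = 458.0 L.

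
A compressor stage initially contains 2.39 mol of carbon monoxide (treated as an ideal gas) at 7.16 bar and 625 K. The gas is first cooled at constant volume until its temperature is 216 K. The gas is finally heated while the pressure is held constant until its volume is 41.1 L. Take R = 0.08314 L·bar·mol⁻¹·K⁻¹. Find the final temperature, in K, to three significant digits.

From PV = nRT: V₁ = nRT₁/P₁ = 17.35 L.
Isochoric, so P/T is constant: V₂ = V₁; P₂ = P₁·(T₂/T₁) = 2.474 bar.
Isobaric, so V/T is constant: P₃ = P₂; T₃ = T₂·(V₃/V₂) = 511.8 K.

T₃ ≈ 512 K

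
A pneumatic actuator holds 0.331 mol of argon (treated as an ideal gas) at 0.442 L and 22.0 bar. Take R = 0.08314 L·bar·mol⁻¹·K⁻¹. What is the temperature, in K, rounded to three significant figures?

PV = nRT ⇒ T = PV/(nR) = (22.0 × 0.442) / (0.331 × 0.08314)

T ≈ 353 K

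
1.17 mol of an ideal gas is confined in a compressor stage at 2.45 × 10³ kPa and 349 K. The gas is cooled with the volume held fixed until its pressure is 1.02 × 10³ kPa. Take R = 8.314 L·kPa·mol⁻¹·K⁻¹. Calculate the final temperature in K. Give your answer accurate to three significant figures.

From PV = nRT: V₁ = nRT₁/P₁ = 1.386 L.
Isochoric, so P/T is constant: V₂ = V₁; T₂ = T₁·(P₂/P₁) = 145.3 K.

T₂ ≈ 145 K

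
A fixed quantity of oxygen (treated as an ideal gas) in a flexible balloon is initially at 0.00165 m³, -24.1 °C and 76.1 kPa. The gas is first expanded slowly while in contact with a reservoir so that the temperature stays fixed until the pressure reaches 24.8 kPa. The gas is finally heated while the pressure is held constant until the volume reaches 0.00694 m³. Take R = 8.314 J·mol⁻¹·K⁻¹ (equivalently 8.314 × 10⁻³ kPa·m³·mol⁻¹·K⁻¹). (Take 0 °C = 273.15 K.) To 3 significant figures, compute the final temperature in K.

T₃ ≈ 341 K

Convert: T₁ = 249.0 K.
Isothermal, so P V is constant: T₂ = T₁; V₂ = V₁·(P₁/P₂) = 0.005063 m³.
P constant ⇒ V ∝ T: P₃ = P₂; T₃ = T₂·(V₃/V₂) = 341.4 K.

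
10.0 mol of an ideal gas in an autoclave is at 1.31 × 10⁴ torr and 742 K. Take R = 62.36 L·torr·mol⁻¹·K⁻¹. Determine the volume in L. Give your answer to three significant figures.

PV = nRT ⇒ V = nRT/P = (10.0 × 62.36 × 742) / 1.31e+04

V ≈ 35.3 L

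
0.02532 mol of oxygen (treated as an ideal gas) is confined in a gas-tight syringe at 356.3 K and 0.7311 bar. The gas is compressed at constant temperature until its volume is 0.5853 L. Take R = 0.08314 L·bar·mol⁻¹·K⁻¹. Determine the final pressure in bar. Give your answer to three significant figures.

From PV = nRT: V₁ = nRT₁/P₁ = 1.026 L.
T constant ⇒ Boyle's law P V = const: T₂ = T₁; P₂ = P₁·(V₁/V₂) = 1.281 bar.

P₂ ≈ 1.28 bar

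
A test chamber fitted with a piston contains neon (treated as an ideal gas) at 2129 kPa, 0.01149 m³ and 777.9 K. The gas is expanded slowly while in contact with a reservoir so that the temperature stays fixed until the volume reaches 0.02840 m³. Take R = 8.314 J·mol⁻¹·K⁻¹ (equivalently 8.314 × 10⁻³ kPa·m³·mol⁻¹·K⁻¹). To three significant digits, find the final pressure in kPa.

T constant ⇒ Boyle's law P V = const: T₂ = T₁; P₂ = P₁·(V₁/V₂) = 861.3 kPa.

P₂ ≈ 861 kPa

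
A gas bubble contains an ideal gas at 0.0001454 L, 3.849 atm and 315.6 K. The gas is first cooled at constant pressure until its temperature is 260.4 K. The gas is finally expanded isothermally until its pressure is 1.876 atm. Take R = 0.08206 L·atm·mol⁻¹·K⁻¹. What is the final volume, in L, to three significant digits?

V₃ ≈ 0.000246 L

Isobaric, so V/T is constant: P₂ = P₁; V₂ = V₁·(T₂/T₁) = 0.0001200 L.
Isothermal, so P V is constant: T₃ = T₂; V₃ = V₂·(P₂/P₃) = 0.0002461 L.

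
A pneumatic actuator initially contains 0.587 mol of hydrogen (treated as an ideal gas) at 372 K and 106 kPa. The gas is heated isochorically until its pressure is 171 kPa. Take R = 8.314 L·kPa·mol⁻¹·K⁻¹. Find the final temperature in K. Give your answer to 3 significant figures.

T₂ ≈ 600 K

From PV = nRT: V₁ = nRT₁/P₁ = 17.13 L.
Isochoric, so P/T is constant: V₂ = V₁; T₂ = T₁·(P₂/P₁) = 600.1 K.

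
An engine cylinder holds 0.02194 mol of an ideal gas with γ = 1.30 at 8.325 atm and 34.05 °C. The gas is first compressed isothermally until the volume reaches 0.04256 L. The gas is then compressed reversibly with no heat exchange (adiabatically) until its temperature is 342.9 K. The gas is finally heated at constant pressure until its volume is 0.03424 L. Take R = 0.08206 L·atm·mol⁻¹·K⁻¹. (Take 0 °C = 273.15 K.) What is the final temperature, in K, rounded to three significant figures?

T₄ ≈ 398 K

Convert: T₁ = 307.2 K.
From PV = nRT: V₁ = nRT₁/P₁ = 0.06644 L.
Isothermal, so P V is constant: T₂ = T₁; P₂ = P₁·(V₁/V₂) = 13.00 atm.
Adiabatic (γ = 1.30), T V^(γ−1) and P V^γ constant: P₃ = P₂·(T₃/T₂)^(γ/(γ−1)) = 20.93 atm; V₃ = V₂·(T₂/T₃)^(1/(γ−1)) = 0.02950 L.
Isobaric, so V/T is constant: P₄ = P₃; T₄ = T₃·(V₄/V₃) = 398.0 K.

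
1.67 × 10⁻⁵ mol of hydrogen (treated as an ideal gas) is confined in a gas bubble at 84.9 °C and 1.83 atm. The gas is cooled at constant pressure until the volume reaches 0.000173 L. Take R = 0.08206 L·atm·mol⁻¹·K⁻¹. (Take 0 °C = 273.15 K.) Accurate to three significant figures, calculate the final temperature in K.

T₂ ≈ 231 K

Convert: T₁ = 358.0 K.
From PV = nRT: V₁ = nRT₁/P₁ = 0.0002681 L.
P constant ⇒ V ∝ T: P₂ = P₁; T₂ = T₁·(V₂/V₁) = 231.0 K.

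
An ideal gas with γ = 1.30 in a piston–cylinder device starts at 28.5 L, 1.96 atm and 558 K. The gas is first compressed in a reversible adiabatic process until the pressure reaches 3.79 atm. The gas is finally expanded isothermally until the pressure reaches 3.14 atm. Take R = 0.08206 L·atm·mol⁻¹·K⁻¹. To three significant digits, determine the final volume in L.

V₃ ≈ 20.7 L

Adiabatic (γ = 1.30), T V^(γ−1) and P V^γ constant: T₂ = T₁·(P₂/P₁)^((γ−1)/γ) = 649.7 K; V₂ = V₁·(P₁/P₂)^(1/γ) = 17.16 L.
T constant ⇒ Boyle's law P V = const: T₃ = T₂; V₃ = V₂·(P₂/P₃) = 20.71 L.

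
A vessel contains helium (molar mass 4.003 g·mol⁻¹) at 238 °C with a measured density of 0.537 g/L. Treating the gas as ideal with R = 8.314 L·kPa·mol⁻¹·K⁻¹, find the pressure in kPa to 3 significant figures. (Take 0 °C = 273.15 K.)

ρ = PM/(RT) ⇒ P = ρRT/M = (0.537 × 8.314 × 511.1) / 4.003

P ≈ 570 kPa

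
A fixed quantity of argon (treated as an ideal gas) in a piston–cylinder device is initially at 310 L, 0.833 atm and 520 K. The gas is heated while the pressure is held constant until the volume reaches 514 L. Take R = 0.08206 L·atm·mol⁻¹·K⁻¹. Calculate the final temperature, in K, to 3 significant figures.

T₂ ≈ 862 K

Isobaric, so V/T is constant: P₂ = P₁; T₂ = T₁·(V₂/V₁) = 862.2 K.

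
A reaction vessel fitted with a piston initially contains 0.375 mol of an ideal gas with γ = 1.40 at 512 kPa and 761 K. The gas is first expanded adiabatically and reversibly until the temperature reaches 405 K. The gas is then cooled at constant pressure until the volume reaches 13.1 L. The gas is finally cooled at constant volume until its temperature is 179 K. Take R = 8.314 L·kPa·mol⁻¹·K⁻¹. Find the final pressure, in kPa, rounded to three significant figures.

P₄ ≈ 42.6 kPa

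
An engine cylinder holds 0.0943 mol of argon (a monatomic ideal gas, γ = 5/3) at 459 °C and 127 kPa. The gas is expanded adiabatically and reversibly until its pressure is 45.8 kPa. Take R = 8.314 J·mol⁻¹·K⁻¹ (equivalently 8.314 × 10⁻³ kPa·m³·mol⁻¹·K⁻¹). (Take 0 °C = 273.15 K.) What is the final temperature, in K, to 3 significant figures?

Convert: T₁ = 732.1 K.
From PV = nRT: V₁ = nRT₁/P₁ = 0.004520 m³.
Reversible adiabatic, γ = 5/3: T₂ = T₁·(P₂/P₁)^((γ−1)/γ) = 486.9 K; V₂ = V₁·(P₁/P₂)^(1/γ) = 0.008335 m³.

T₂ ≈ 487 K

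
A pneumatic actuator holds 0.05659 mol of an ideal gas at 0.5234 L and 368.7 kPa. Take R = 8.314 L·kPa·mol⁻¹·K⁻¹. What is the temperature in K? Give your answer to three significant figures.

PV = nRT ⇒ T = PV/(nR) = (368.7 × 0.5234) / (0.05659 × 8.314)

T ≈ 410 K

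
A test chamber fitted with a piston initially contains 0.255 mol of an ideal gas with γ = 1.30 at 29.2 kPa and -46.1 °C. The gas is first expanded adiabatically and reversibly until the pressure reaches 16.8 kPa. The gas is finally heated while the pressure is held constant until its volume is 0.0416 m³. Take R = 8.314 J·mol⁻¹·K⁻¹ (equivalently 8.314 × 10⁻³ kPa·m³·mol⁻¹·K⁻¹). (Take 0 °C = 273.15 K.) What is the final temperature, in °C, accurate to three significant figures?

Convert: T₁ = 227.0 K.
From PV = nRT: V₁ = nRT₁/P₁ = 0.01648 m³.
Adiabatic (γ = 1.30), T V^(γ−1) and P V^γ constant: T₂ = T₁·(P₂/P₁)^((γ−1)/γ) = 199.9 K; V₂ = V₁·(P₁/P₂)^(1/γ) = 0.02522 m³.
Isobaric, so V/T is constant: P₃ = P₂; T₃ = T₂·(V₃/V₂) = 329.6 K.

T₃ ≈ 56.5 °C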